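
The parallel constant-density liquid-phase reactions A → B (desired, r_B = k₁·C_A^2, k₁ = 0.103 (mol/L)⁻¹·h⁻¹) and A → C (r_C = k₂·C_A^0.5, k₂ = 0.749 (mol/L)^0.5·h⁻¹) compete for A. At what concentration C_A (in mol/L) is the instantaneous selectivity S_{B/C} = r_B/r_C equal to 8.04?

S_{B/C} = (k₁/k₂)·C_A^1.5 ⇒ C_A = (S·k₂/k₁)^(1/1.5).
= (8.04×0.749/0.103)^(0.6667) = (58.47)^(0.6667) = 15.1 mol/L.

15.1 mol/L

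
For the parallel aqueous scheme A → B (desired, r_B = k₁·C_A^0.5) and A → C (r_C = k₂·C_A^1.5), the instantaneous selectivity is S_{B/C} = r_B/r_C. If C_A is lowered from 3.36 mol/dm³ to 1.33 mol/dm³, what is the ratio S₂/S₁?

S_{B/C} = (k₁/k₂)·C_A⁻¹, so S₂/S₁ = (C_{A,2}/C_{A,1})⁻¹.
= 3.36/1.33 = 2.53.

2.53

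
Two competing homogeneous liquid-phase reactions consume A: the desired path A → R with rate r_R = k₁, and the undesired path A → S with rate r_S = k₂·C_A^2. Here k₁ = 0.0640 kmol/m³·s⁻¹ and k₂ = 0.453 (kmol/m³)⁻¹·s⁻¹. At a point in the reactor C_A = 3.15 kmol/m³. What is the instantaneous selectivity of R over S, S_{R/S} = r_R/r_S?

0.0142

S_{R/S} = r_R/r_S = (k₁)/(k₂·C_A^2) = (k₁/k₂)·C_A^-2.
= (0.0640) / (0.453×3.150^2) = 0.06400/4.495 = 0.0142.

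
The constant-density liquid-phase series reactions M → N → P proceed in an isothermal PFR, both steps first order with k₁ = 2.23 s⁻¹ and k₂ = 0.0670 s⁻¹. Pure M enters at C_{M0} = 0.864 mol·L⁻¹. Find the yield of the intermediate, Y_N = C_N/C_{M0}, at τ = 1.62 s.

0.897

For first-order series with pure M initially, C_N(τ) = k₁C_{M0}/(k₂−k₁)·(e^(−k₁τ) − e^(−k₂τ)).
e^(−k₁τ) = e^(−2.23×1.62) = e^(−3.613) = 0.02698; e^(−k₂τ) = e^(−0.1085) = 0.8971.
C_N = 2.23×0.864/(0.0670−2.23) × (0.02698−0.8971) = (-0.8908)×(-0.8702) = 0.7751 mol·L⁻¹.
Y_N = C_N/C_{M0} = 0.7751/0.864 = 0.897.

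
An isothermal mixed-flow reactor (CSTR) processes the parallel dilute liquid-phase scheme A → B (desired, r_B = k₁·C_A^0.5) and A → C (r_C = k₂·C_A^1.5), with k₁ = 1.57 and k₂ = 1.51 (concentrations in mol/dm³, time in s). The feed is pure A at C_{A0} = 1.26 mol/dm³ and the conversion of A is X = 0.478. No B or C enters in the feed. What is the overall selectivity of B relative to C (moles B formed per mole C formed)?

Exit C_A = C_{A0}(1−X) = 1.26×0.522 = 0.6577 mol/dm³.
In a CSTR the entire volume is at exit conditions, so r_B = 1.57×0.6577^0.5 = 1.273 and r_C = 1.51×0.6577^1.5 = 0.8054.
Overall selectivity = C_B/C_C = r_Bτ/(r_Cτ) = r_B/r_C = 1.58.

1.58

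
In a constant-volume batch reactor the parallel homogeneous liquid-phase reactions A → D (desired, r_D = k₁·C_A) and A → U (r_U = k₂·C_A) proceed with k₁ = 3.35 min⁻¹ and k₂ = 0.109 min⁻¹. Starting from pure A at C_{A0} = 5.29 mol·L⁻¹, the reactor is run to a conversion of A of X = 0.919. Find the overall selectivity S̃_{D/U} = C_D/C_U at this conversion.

30.7

C_A = C_{A0}(1−X) = 0.4285 mol·L⁻¹.
Both paths are first order in A, so the instantaneous fraction to D is constant: dC_D/d(−C_A) = k₁/(k₁+k₂) = 0.9685.
C_D = 0.9685·(C_{A0}−C_A) = 0.9685×4.862 = 4.71 mol·L⁻¹.
C_U = (C_{A0}−C_A)−C_D = 0.1532 mol·L⁻¹; S̃_{D/U} = 4.708/0.1532 = 30.7.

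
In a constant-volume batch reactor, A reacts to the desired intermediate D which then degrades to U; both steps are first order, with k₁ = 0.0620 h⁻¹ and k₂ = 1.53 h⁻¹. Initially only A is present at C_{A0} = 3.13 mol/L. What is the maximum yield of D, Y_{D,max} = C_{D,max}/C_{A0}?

0.0354

At the optimum, C_{D,max}/C_{A0} = (k₁/k₂)^[k₂/(k₂−k₁)].
= (0.0620/1.53)^(1.53/(1.53−0.0620)) = (0.04052)^(1.042) = 0.03539.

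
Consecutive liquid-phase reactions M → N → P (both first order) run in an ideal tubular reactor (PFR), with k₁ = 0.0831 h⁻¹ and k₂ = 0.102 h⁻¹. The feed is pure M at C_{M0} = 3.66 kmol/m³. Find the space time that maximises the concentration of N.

Setting dC_N/dτ = 0 gives τ_opt = ln(k₂/k₁)/(k₂−k₁).
= ln(0.102/0.0831)/(0.102−0.0831) = ln(1.227)/0.01890 = 0.2049/0.01890 = 10.8 h.

10.8 h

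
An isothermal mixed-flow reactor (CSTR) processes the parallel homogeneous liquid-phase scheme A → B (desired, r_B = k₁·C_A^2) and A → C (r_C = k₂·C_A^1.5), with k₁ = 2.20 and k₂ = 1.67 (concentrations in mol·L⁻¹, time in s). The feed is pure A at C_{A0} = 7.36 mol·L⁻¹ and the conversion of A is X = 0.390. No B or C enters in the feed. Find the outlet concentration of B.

Exit C_A = C_{A0}(1−X) = 7.36×0.610 = 4.490 mol·L⁻¹.
Rates in a CSTR are evaluated at the outlet concentration: r_B = 2.20×4.490^2 = 44.34, r_C = 1.67×4.490^1.5 = 15.89.
Fraction of consumed A going to B: r_B/(r_B+r_C) = 0.7362.
C_B = 0.7362·C_{A0}·X = 0.7362×7.36×0.390 = 2.11 mol·L⁻¹.

2.11 mol·L⁻¹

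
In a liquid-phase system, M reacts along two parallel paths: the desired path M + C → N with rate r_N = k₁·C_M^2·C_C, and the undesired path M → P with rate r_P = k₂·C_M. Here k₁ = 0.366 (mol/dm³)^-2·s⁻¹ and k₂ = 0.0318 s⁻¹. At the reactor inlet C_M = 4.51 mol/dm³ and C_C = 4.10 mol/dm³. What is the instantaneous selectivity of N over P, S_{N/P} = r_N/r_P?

S_{N/P} = r_N/r_P = (k₁·C_M^2·C_C)/(k₂·C_M) = (k₁/k₂)·C_M·C_C.
= (0.366×4.510^2×4.100) / (0.0318×4.510) = 30.52/0.1434 = 213.

213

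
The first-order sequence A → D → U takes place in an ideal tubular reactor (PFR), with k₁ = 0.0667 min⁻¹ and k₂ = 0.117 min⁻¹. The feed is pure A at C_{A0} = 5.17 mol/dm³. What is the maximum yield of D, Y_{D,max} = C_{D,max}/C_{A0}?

0.271

At the optimum, C_{D,max}/C_{A0} = (k₁/k₂)^[k₂/(k₂−k₁)].
= (0.0667/0.117)^(0.117/(0.117−0.0667)) = (0.5701)^(2.326) = 0.2706.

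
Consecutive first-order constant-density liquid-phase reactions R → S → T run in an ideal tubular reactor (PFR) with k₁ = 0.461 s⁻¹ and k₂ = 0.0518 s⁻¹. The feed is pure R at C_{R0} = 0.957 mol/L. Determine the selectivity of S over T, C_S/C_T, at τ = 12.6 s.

1.41

For first-order series with pure R initially, C_S(τ) = k₁C_{R0}/(k₂−k₁)·(e^(−k₁τ) − e^(−k₂τ)).
e^(−k₁τ) = e^(−0.461×12.6) = e^(−5.809) = 0.003002; e^(−k₂τ) = e^(−0.6527) = 0.5206.
C_S = 0.461×0.957/(0.0518−0.461) × (0.003002−0.5206) = (-1.078)×(-0.5176) = 0.5581 mol/L.
C_R = C_{R0}e^(−k₁τ) = 0.002873 mol/L, so C_T = C_{R0}−C_R−C_S = 0.3960 mol/L; C_S/C_T = 1.41.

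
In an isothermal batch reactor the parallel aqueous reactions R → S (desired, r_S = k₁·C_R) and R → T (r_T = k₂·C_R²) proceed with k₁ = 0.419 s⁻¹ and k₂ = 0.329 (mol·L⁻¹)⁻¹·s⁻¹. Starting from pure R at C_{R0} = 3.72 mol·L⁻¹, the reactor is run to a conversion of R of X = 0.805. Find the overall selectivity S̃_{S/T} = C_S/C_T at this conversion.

0.638

C_R = C_{R0}(1−X) = 0.7254 mol·L⁻¹.
Along a PFR/batch, dC_S/dC_R = −r_S/(r_S+r_T) = −k₁/(k₁+k₂·C_R).
Integrating from C_{R0} to C_R: C_S = (0.419/0.329)·ln[(0.419+0.329·3.72)/(0.419+0.329·0.725)] = 1.274·ln(1.643/0.6577) = 1.166 mol·L⁻¹.
C_T = (C_{R0}−C_R)−C_S = 1.829 mol·L⁻¹; S̃_{S/T} = 1.166/1.829 = 0.638.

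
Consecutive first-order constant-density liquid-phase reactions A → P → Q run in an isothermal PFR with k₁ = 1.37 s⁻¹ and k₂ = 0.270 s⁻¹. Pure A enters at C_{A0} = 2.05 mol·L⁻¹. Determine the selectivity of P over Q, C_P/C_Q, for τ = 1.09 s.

Solving the coupled first-order balances gives C_P(τ) = [k₁/(k₂−k₁)]·C_{A0}·(e^(−k₁τ) − e^(−k₂τ)).
e^(−k₁τ) = e^(−1.37×1.09) = e^(−1.493) = 0.2246; e^(−k₂τ) = e^(−0.2943) = 0.7451.
C_P = 1.37×2.05/(0.270−1.37) × (0.2246−0.7451) = (-2.553)×(-0.5204) = 1.329 mol·L⁻¹.
C_A = C_{A0}e^(−k₁τ) = 0.4605 mol·L⁻¹, so C_Q = C_{A0}−C_A−C_P = 0.2608 mol·L⁻¹; C_P/C_Q = 5.10.

5.10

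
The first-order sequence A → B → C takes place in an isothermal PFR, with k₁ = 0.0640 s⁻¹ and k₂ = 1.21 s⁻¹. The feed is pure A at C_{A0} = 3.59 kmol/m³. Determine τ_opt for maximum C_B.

For first-order series the maximum of C_B occurs at τ_opt = ln(k₂/k₁)/(k₂−k₁).
= ln(1.21/0.0640)/(1.21−0.0640) = ln(18.91)/1.146 = 2.939/1.146 = 2.57 s.

2.57 s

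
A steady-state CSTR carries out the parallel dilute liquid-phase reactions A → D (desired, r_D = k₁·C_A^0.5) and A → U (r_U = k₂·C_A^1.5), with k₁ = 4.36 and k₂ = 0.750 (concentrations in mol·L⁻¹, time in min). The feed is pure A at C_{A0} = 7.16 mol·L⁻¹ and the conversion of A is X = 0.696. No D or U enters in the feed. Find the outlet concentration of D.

3.63 mol·L⁻¹

Exit C_A = C_{A0}(1−X) = 7.16×0.304 = 2.177 mol·L⁻¹.
In a CSTR the entire volume is at exit conditions, so r_D = 4.36×2.177^0.5 = 6.432 and r_U = 0.750×2.177^1.5 = 2.408.
Fraction of consumed A going to D: r_D/(r_D+r_U) = 0.7276.
C_D = 0.7276·C_{A0}·X = 0.7276×7.16×0.696 = 3.63 mol·L⁻¹.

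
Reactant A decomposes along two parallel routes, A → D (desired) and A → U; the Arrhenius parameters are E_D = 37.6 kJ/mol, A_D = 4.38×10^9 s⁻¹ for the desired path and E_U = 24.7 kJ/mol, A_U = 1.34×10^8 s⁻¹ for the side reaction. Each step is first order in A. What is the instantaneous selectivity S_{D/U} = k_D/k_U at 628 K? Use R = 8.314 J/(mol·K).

2.76

Since both paths have the same order in A, the concentration cancels and S_{D/U} = k_D/k_U = (A_D/A_U)·exp[(E_U−E_D)/(RT)].
(E_U−E_D)/(RT) = (24.7−37.6)×10³/(8.314×628) = -12900/5221 = -2.471.
k_D/k_U = (4.38×10^9/1.34×10^8)·exp(-2.471) = 32.69 × 0.08453 = 2.76.
Since E_D > E_U, raising the temperature improves selectivity toward D.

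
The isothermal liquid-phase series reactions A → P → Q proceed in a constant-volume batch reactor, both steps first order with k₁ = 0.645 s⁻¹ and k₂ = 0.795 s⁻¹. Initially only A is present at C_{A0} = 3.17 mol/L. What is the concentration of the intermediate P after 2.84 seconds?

0.757 mol/L

Solving the coupled first-order balances gives C_P(t) = [k₁/(k₂−k₁)]·C_{A0}·(e^(−k₁t) − e^(−k₂t)).
e^(−k₁t) = e^(−0.645×2.84) = e^(−1.832) = 0.1601; e^(−k₂t) = e^(−2.258) = 0.1046.
C_P = 0.645×3.17/(0.795−0.645) × (0.1601−0.1046) = 13.63×0.05554 = 0.7571 mol/L.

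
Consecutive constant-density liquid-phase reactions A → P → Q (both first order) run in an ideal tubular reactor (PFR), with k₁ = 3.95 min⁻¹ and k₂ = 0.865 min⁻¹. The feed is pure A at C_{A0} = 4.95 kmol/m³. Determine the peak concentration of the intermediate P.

At the optimum, C_{P,max}/C_{A0} = (k₁/k₂)^[k₂/(k₂−k₁)].
= (3.95/0.865)^(0.865/(0.865−3.95)) = (4.566)^(-0.2804) = 0.6532.
C_{P,max} = 0.6532×4.95 = 3.23 kmol/m³.

3.23 kmol/m³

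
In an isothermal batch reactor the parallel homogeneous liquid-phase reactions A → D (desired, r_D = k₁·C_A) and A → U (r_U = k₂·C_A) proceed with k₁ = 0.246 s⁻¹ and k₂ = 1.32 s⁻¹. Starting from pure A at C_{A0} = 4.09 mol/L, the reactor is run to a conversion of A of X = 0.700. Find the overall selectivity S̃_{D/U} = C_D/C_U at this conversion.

C_A = C_{A0}(1−X) = 1.227 mol/L.
Both paths are first order in A, so the instantaneous fraction to D is constant: dC_D/d(−C_A) = k₁/(k₁+k₂) = 0.1571.
C_D = 0.1571·(C_{A0}−C_A) = 0.1571×2.863 = 0.450 mol/L.
C_U = (C_{A0}−C_A)−C_D = 2.413 mol/L; S̃_{D/U} = 0.4497/2.413 = 0.186.

0.186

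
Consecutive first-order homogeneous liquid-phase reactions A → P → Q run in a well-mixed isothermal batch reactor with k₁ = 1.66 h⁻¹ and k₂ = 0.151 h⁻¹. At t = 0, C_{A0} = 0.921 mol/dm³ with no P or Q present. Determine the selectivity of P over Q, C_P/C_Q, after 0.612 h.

18.2

The intermediate concentration in a first-order A→B→C sequence is C_P = k₁C_{A0}(e^(−k₁t) − e^(−k₂t))/(k₂−k₁).
e^(−k₁t) = e^(−1.66×0.612) = e^(−1.016) = 0.3621; e^(−k₂t) = e^(−0.09241) = 0.9117.
C_P = 1.66×0.921/(0.151−1.66) × (0.3621−0.9117) = (-1.013)×(-0.5497) = 0.5569 mol/dm³.
C_A = C_{A0}e^(−k₁t) = 0.3335 mol/dm³, so C_Q = C_{A0}−C_A−C_P = 0.03064 mol/dm³; C_P/C_Q = 18.2.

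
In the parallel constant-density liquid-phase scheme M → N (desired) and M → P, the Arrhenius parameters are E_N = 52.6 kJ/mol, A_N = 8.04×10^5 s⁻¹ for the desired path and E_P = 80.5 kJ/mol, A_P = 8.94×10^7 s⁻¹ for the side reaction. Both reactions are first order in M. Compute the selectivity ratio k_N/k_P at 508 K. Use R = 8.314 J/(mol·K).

6.65

Since both paths have the same order in M, the concentration cancels and S_{N/P} = k_N/k_P = (A_N/A_P)·exp[(E_P−E_N)/(RT)].
(E_P−E_N)/(RT) = (80.5−52.6)×10³/(8.314×508) = 27900/4224 = 6.606.
k_N/k_P = (8.04×10^5/8.94×10^7)·exp(6.606) = 0.008993 × 739.4 = 6.65.
Since E_N < E_P, lowering the temperature improves selectivity toward N.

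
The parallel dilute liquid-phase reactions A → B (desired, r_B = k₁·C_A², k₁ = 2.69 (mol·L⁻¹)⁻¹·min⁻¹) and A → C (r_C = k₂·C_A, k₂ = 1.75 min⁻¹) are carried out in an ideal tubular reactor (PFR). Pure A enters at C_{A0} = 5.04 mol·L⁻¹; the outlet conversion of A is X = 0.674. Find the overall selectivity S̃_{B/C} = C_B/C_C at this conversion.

C_A = C_{A0}(1−X) = 1.643 mol·L⁻¹.
Along a PFR/batch, dC_C/dC_A = −r_C/(r_B+r_C) = −k₂/(k₂+k₁·C_A).
Integrating from C_{A0} to C_A: C_C = (1.75/2.69)·ln[(1.75+2.69·5.04)/(1.75+2.69·1.64)] = 0.6506·ln(15.31/6.170) = 0.5912 mol·L⁻¹.
Then C_B = (C_{A0}−C_A) − C_C = 3.397 − 0.5912 = 2.806 mol·L⁻¹.
S̃_{B/C} = C_B/C_C = 2.806/0.5912 = 4.75.

4.75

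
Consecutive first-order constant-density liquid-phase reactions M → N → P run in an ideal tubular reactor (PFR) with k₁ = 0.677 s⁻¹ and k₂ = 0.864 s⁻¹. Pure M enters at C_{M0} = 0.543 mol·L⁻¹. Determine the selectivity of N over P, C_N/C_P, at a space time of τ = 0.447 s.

For first-order series with pure M initially, C_N(τ) = k₁C_{M0}/(k₂−k₁)·(e^(−k₁τ) − e^(−k₂τ)).
e^(−k₁τ) = e^(−0.677×0.447) = e^(−0.3026) = 0.7389; e^(−k₂τ) = e^(−0.3862) = 0.6796.
C_N = 0.677×0.543/(0.864−0.677) × (0.7389−0.6796) = 1.966×0.05925 = 0.1165 mol·L⁻¹.
C_M = C_{M0}e^(−k₁τ) = 0.4012 mol·L⁻¹, so C_P = C_{M0}−C_M−C_N = 0.02531 mol·L⁻¹; C_N/C_P = 4.60.

4.60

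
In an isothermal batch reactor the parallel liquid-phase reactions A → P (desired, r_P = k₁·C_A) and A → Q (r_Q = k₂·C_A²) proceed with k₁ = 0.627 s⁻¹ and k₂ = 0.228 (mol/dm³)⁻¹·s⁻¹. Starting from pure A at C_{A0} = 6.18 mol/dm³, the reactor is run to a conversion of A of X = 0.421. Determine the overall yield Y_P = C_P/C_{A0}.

C_A = C_{A0}(1−X) = 3.578 mol/dm³.
Along a PFR/batch, dC_P/dC_A = −r_P/(r_P+r_Q) = −k₁/(k₁+k₂·C_A).
Integrating from C_{A0} to C_A: C_P = (0.627/0.228)·ln[(0.627+0.228·6.18)/(0.627+0.228·3.58)] = 2.750·ln(2.036/1.443) = 0.9471 mol/dm³.
Y_P = C_P/C_{A0} = 0.9471/6.18 = 0.153.

0.153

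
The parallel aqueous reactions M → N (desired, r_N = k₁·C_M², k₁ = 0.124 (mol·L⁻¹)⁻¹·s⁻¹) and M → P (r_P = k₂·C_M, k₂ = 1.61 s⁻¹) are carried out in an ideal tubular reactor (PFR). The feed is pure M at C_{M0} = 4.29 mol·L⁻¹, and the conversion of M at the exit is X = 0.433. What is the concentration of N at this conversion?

C_M = C_{M0}(1−X) = 2.432 mol·L⁻¹.
Along a PFR/batch, dC_P/dC_M = −r_P/(r_N+r_P) = −k₂/(k₂+k₁·C_M).
Integrating from C_{M0} to C_M: C_P = (1.61/0.124)·ln[(1.61+0.124·4.29)/(1.61+0.124·2.43)] = 12.98·ln(2.142/1.912) = 1.477 mol·L⁻¹.
Then C_N = (C_{M0}−C_M) − C_P = 1.858 − 1.477 = 0.3804 mol·L⁻¹.

0.380 mol·L⁻¹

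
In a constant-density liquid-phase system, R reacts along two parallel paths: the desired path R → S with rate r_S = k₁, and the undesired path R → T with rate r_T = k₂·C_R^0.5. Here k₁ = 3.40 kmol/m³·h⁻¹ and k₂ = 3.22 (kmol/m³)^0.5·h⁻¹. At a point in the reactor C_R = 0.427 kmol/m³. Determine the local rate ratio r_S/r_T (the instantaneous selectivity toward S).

1.62

S_{S/T} = r_S/r_T = (k₁)/(k₂·C_R^0.5) = (k₁/k₂)·C_R^-0.5.
= (3.40) / (3.22×0.4270^0.5) = 3.400/2.104 = 1.62.
The undesired path is higher order in R, so low C_R (CSTR or dilute feed) favours S.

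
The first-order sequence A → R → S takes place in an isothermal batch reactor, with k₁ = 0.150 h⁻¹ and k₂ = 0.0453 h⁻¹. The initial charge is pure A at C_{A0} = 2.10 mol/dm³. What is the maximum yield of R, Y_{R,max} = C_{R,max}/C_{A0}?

Evaluating C_R at t_opt = ln(k₂/k₁)/(k₂−k₁) gives C_{R,max}/C_{A0} = (k₁/k₂)^[k₂/(k₂−k₁)].
= (0.150/0.0453)^(0.0453/(0.0453−0.150)) = (3.311)^(-0.4327) = 0.5957.

0.596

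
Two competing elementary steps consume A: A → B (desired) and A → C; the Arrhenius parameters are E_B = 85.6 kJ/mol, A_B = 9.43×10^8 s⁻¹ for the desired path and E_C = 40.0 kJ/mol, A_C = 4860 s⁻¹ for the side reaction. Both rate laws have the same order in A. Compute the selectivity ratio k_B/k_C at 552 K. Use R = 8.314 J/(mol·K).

9.39

Since both paths have the same order in A, the concentration cancels and S_{B/C} = k_B/k_C = (A_B/A_C)·exp[(E_C−E_B)/(RT)].
(E_C−E_B)/(RT) = (40.0−85.6)×10³/(8.314×552) = -45600/4589 = -9.936.
k_B/k_C = (9.43×10^8/4860)·exp(-9.936) = 1.940×10^5 × 4.840×10^-5 = 9.39.
Since E_B > E_C, raising the temperature improves selectivity toward B.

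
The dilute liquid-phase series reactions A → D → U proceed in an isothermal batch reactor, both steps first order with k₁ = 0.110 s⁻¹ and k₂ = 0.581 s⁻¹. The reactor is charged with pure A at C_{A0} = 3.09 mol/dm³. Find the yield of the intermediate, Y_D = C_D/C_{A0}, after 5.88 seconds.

Solving the coupled first-order balances gives C_D(t) = [k₁/(k₂−k₁)]·C_{A0}·(e^(−k₁t) − e^(−k₂t)).
e^(−k₁t) = e^(−0.110×5.88) = e^(−0.6468) = 0.5237; e^(−k₂t) = e^(−3.416) = 0.03283.
C_D = 0.110×3.09/(0.581−0.110) × (0.5237−0.03283) = 0.7217×0.4909 = 0.3542 mol/dm³.
Y_D = C_D/C_{A0} = 0.3542/3.09 = 0.115.

0.115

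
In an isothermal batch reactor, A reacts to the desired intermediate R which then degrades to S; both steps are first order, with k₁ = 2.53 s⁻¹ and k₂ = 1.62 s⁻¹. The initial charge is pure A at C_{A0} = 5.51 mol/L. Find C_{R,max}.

2.49 mol/L

At the optimum, C_{R,max}/C_{A0} = (k₁/k₂)^[k₂/(k₂−k₁)].
= (2.53/1.62)^(1.62/(1.62−2.53)) = (1.562)^(-1.780) = 0.4522.
C_{R,max} = 0.4522×5.51 = 2.49 mol/L.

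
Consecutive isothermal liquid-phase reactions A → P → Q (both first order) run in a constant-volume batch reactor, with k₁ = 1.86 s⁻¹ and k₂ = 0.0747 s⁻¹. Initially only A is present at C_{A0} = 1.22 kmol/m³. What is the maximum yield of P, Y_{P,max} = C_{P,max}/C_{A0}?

0.874

Evaluating C_P at t_opt = ln(k₂/k₁)/(k₂−k₁) gives C_{P,max}/C_{A0} = (k₁/k₂)^[k₂/(k₂−k₁)].
= (1.86/0.0747)^(0.0747/(0.0747−1.86)) = (24.90)^(-0.04184) = 0.8741.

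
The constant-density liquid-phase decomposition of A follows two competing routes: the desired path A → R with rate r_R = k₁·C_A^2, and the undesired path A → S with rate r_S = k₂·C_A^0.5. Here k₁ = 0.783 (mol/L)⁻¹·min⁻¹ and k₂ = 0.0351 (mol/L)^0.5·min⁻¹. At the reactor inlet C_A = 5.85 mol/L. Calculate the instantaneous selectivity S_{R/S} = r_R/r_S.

316

S_{R/S} = r_R/r_S = (k₁·C_A^2)/(k₂·C_A^0.5) = (k₁/k₂)·C_A^1.5.
= (0.783×5.850^2) / (0.0351×5.850^0.5) = 26.80/0.08490 = 316.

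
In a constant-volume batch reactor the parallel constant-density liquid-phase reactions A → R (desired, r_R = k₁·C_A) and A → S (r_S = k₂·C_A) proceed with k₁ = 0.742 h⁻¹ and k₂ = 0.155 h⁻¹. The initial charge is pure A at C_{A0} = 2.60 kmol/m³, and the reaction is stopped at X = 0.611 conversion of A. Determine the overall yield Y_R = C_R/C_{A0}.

0.505

C_A = C_{A0}(1−X) = 1.011 kmol/m³.
Both paths are first order in A, so the instantaneous fraction to R is constant: dC_R/d(−C_A) = k₁/(k₁+k₂) = 0.8272.
C_R = 0.8272·(C_{A0}−C_A) = 0.8272×1.589 = 1.31 kmol/m³.
Y_R = C_R/C_{A0} = 1.314/2.60 = 0.505.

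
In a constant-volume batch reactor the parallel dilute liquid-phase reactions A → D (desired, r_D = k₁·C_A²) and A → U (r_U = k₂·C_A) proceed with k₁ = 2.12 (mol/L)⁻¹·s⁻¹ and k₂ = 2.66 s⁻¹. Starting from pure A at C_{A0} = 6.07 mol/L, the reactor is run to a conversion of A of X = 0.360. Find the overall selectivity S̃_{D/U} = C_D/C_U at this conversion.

3.92

C_A = C_{A0}(1−X) = 3.885 mol/L.
Along a PFR/batch, dC_U/dC_A = −r_U/(r_D+r_U) = −k₂/(k₂+k₁·C_A).
Integrating from C_{A0} to C_A: C_U = (2.66/2.12)·ln[(2.66+2.12·6.07)/(2.66+2.12·3.88)] = 1.255·ln(15.53/10.90) = 0.4445 mol/L.
Then C_D = (C_{A0}−C_A) − C_U = 2.185 − 0.4445 = 1.741 mol/L.
S̃_{D/U} = C_D/C_U = 1.741/0.4445 = 3.92.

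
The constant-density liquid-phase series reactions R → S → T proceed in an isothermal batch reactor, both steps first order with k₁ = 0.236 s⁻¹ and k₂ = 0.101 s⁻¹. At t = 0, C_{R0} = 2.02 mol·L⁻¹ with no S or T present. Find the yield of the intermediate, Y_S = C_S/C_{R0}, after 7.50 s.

0.522

For first-order series with pure R initially, C_S(t) = k₁C_{R0}/(k₂−k₁)·(e^(−k₁t) − e^(−k₂t)).
e^(−k₁t) = e^(−0.236×7.50) = e^(−1.770) = 0.1703; e^(−k₂t) = e^(−0.7575) = 0.4688.
C_S = 0.236×2.02/(0.101−0.236) × (0.1703−0.4688) = (-3.531)×(-0.2985) = 1.054 mol·L⁻¹.
Y_S = C_S/C_{R0} = 1.054/2.02 = 0.522.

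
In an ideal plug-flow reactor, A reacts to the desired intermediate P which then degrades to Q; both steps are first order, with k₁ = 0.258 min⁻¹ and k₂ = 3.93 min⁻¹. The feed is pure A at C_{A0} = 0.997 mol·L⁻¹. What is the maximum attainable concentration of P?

0.0541 mol·L⁻¹

For a first-order series the maximum intermediate yield is C_{P,max}/C_{A0} = (k₁/k₂)^[k₂/(k₂−k₁)].
= (0.258/3.93)^(3.93/(3.93−0.258)) = (0.06565)^(1.070) = 0.05422.
C_{P,max} = 0.05422×0.997 = 0.0541 mol·L⁻¹.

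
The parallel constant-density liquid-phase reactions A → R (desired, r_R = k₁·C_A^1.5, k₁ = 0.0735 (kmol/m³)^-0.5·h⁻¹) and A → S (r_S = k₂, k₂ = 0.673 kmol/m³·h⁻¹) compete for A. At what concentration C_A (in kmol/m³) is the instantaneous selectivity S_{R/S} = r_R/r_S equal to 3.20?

S_{R/S} = (k₁/k₂)·C_A^1.5 ⇒ C_A = (S·k₂/k₁)^(1/1.5).
= (3.20×0.673/0.0735)^(0.6667) = (29.30)^(0.6667) = 9.50 kmol/m³.

9.50 kmol/m³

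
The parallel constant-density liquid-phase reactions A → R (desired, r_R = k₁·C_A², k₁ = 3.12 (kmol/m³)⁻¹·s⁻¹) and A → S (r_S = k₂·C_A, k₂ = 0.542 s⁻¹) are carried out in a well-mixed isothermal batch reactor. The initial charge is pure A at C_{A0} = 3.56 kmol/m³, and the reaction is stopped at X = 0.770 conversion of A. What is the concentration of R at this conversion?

2.51 kmol/m³

C_A = C_{A0}(1−X) = 0.8188 kmol/m³.
Along a PFR/batch, dC_S/dC_A = −r_S/(r_R+r_S) = −k₂/(k₂+k₁·C_A).
Integrating from C_{A0} to C_A: C_S = (0.542/3.12)·ln[(0.542+3.12·3.56)/(0.542+3.12·0.819)] = 0.1737·ln(11.65/3.097) = 0.2302 kmol/m³.
Then C_R = (C_{A0}−C_A) − C_S = 2.741 − 0.2302 = 2.511 kmol/m³.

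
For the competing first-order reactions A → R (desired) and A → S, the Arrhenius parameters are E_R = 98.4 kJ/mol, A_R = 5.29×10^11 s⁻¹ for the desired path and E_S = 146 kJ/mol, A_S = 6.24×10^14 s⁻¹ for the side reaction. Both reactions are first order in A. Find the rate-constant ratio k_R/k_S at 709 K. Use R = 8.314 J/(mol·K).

2.72

With equal orders, S_{R/S} = k_R/k_S = (A_R/A_S)·exp[(E_S−E_R)/(RT)].
(E_S−E_R)/(RT) = (146−98.4)×10³/(8.314×709) = 47600/5895 = 8.075.
k_R/k_S = (5.29×10^11/6.24×10^14)·exp(8.075) = 8.478×10^-4 × 3214 = 2.72.
Since E_R < E_S, lowering the temperature improves selectivity toward R.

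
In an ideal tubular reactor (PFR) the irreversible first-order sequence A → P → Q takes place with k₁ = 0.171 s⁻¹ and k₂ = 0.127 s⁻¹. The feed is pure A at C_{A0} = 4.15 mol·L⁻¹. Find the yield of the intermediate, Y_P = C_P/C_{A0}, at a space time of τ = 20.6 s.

0.169

Solving the coupled first-order balances gives C_P(τ) = [k₁/(k₂−k₁)]·C_{A0}·(e^(−k₁τ) − e^(−k₂τ)).
e^(−k₁τ) = e^(−0.171×20.6) = e^(−3.523) = 0.02952; e^(−k₂τ) = e^(−2.616) = 0.07308.
C_P = 0.171×4.15/(0.127−0.171) × (0.02952−0.07308) = (-16.13)×(-0.04356) = 0.7025 mol·L⁻¹.
Y_P = C_P/C_{A0} = 0.7025/4.15 = 0.169.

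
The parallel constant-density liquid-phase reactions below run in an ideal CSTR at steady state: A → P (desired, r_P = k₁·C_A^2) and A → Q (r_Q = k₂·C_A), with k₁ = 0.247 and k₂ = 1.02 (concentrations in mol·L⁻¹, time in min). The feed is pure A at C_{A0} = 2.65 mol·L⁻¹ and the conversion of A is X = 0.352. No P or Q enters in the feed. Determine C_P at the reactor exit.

0.274 mol·L⁻¹

Exit C_A = C_{A0}(1−X) = 2.65×0.648 = 1.717 mol·L⁻¹.
Rates in a CSTR are evaluated at the outlet concentration: r_P = 0.247×1.717^2 = 0.7283, r_Q = 1.02×1.717 = 1.752.
Fraction of consumed A going to P: r_P/(r_P+r_Q) = 0.2937.
C_P = 0.2937·C_{A0}·X = 0.2937×2.65×0.352 = 0.274 mol·L⁻¹.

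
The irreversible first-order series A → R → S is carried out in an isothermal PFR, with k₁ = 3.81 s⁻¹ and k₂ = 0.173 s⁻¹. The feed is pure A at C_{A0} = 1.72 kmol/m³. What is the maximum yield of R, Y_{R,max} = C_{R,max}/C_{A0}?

0.863

For a first-order series the maximum intermediate yield is C_{R,max}/C_{A0} = (k₁/k₂)^[k₂/(k₂−k₁)].
= (3.81/0.173)^(0.173/(0.173−3.81)) = (22.02)^(-0.04757) = 0.8632.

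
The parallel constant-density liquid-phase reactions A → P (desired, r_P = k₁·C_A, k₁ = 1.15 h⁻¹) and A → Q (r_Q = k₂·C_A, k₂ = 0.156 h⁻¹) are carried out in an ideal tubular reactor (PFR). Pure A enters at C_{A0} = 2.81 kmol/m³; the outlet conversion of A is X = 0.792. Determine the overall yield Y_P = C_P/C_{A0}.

0.697

C_A = C_{A0}(1−X) = 0.5845 kmol/m³.
Both paths are first order in A, so the instantaneous fraction to P is constant: dC_P/d(−C_A) = k₁/(k₁+k₂) = 0.8806.
C_P = 0.8806·(C_{A0}−C_A) = 0.8806×2.226 = 1.96 kmol/m³.
Y_P = C_P/C_{A0} = 1.960/2.81 = 0.697.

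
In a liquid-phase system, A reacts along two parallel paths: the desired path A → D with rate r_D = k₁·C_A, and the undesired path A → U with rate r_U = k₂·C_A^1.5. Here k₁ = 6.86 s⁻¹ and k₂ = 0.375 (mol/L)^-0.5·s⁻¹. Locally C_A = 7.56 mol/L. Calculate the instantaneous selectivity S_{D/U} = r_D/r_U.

6.65

S_{D/U} = r_D/r_U = (k₁·C_A)/(k₂·C_A^1.5) = (k₁/k₂)·C_A^-0.5.
= (6.86×7.560) / (0.375×7.560^1.5) = 51.86/7.795 = 6.65.
The undesired path is higher order in A, so low C_A (CSTR or dilute feed) favours D.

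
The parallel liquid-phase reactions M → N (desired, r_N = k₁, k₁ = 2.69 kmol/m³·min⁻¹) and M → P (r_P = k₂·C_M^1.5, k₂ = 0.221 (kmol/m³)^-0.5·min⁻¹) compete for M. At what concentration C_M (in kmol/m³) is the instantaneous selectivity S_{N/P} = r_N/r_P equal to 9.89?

1.15 kmol/m³

S_{N/P} = (k₁/k₂)·C_M^-1.5 ⇒ C_M = (S·k₂/k₁)^(1/(-1.5)).
= (9.89×0.221/2.69)^(-0.6667) = (0.8125)^(-0.6667) = 1.15 kmol/m³.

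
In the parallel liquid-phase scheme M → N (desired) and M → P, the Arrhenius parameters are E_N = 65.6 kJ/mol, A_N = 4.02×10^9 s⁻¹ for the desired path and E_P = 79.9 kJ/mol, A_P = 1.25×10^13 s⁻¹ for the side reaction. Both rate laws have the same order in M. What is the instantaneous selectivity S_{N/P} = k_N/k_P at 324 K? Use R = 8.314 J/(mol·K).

With equal orders, S_{N/P} = k_N/k_P = (A_N/A_P)·exp[(E_P−E_N)/(RT)].
(E_P−E_N)/(RT) = (79.9−65.6)×10³/(8.314×324) = 14300/2694 = 5.309.
k_N/k_P = (4.02×10^9/1.25×10^13)·exp(5.309) = 3.216×10^-4 × 202.1 = 0.0650.
Since E_N < E_P, lowering the temperature improves selectivity toward N.

0.0650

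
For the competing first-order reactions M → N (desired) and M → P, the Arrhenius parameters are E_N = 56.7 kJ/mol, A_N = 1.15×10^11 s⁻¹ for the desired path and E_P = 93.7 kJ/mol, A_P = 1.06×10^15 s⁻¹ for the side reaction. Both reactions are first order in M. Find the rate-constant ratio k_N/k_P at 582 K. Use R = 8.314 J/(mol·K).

0.227

With equal orders, S_{N/P} = k_N/k_P = (A_N/A_P)·exp[(E_P−E_N)/(RT)].
(E_P−E_N)/(RT) = (93.7−56.7)×10³/(8.314×582) = 37000/4839 = 7.647.
k_N/k_P = (1.15×10^11/1.06×10^15)·exp(7.647) = 1.085×10^-4 × 2094 = 0.227.
Since E_N < E_P, lowering the temperature improves selectivity toward N.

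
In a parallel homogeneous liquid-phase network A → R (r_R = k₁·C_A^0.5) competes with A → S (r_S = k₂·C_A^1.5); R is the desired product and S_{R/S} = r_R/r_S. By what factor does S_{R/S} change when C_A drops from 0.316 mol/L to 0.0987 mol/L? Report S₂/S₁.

S_{R/S} = (k₁/k₂)·C_A⁻¹, so S₂/S₁ = (C_{A,2}/C_{A,1})⁻¹.
= 0.316/0.0987 = 3.20.

3.20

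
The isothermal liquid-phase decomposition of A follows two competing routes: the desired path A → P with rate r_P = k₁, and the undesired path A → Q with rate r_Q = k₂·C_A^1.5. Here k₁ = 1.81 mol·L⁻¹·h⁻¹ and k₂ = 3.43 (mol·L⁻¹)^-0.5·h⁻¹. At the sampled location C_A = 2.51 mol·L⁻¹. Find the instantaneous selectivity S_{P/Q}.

S_{P/Q} = r_P/r_Q = (k₁)/(k₂·C_A^1.5) = (k₁/k₂)·C_A^-1.5.
= (1.81) / (3.43×2.510^1.5) = 1.810/13.64 = 0.133.
The undesired path is higher order in A, so low C_A (CSTR or dilute feed) favours P.

0.133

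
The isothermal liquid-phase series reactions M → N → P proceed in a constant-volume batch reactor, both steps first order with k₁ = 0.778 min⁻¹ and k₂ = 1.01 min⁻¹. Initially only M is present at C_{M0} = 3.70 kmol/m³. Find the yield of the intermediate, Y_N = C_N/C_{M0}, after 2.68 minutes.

0.193

Solving the coupled first-order balances gives C_N(t) = [k₁/(k₂−k₁)]·C_{M0}·(e^(−k₁t) − e^(−k₂t)).
e^(−k₁t) = e^(−0.778×2.68) = e^(−2.085) = 0.1243; e^(−k₂t) = e^(−2.707) = 0.06675.
C_N = 0.778×3.70/(1.01−0.778) × (0.1243−0.06675) = 12.41×0.05755 = 0.7141 kmol/m³.
Y_N = C_N/C_{M0} = 0.7141/3.70 = 0.193.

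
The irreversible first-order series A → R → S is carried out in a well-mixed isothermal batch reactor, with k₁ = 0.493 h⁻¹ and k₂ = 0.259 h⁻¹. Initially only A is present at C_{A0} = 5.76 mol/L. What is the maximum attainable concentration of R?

2.82 mol/L

For a first-order series the maximum intermediate yield is C_{R,max}/C_{A0} = (k₁/k₂)^[k₂/(k₂−k₁)].
= (0.493/0.259)^(0.259/(0.259−0.493)) = (1.903)^(-1.107) = 0.4904.
C_{R,max} = 0.4904×5.76 = 2.82 mol/L.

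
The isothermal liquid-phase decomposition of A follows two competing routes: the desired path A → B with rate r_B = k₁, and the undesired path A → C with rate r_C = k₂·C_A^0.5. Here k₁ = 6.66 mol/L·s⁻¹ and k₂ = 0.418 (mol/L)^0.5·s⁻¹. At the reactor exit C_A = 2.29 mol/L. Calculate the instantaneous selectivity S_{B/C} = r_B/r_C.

S_{B/C} = r_B/r_C = (k₁)/(k₂·C_A^0.5) = (k₁/k₂)·C_A^-0.5.
= (6.66) / (0.418×2.290^0.5) = 6.660/0.6325 = 10.5.

10.5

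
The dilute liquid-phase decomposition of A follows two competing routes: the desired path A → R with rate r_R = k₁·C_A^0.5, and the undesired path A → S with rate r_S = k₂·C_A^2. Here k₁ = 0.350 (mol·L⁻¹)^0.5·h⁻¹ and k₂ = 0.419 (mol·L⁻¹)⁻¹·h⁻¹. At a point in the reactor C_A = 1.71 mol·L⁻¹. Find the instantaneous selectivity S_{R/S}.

S_{R/S} = r_R/r_S = (k₁·C_A^0.5)/(k₂·C_A^2) = (k₁/k₂)·C_A^-1.5.
= (0.350×1.710^0.5) / (0.419×1.710^2) = 0.4577/1.225 = 0.374.

0.374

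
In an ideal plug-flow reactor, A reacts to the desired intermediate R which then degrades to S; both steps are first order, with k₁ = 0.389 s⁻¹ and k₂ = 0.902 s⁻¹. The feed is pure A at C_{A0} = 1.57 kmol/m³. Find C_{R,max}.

0.358 kmol/m³

Evaluating C_R at τ_opt = ln(k₂/k₁)/(k₂−k₁) gives C_{R,max}/C_{A0} = (k₁/k₂)^[k₂/(k₂−k₁)].
= (0.389/0.902)^(0.902/(0.902−0.389)) = (0.4313)^(1.758) = 0.2279.
C_{R,max} = 0.2279×1.57 = 0.358 kmol/m³.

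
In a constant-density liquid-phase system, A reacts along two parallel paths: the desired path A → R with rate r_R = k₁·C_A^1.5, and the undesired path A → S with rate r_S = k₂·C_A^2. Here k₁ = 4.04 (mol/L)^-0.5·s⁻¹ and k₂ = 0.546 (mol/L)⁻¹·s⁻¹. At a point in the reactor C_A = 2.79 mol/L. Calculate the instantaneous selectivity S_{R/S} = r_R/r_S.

4.43

S_{R/S} = r_R/r_S = (k₁·C_A^1.5)/(k₂·C_A^2) = (k₁/k₂)·C_A^-0.5.
= (4.04×2.790^1.5) / (0.546×2.790^2) = 18.83/4.250 = 4.43.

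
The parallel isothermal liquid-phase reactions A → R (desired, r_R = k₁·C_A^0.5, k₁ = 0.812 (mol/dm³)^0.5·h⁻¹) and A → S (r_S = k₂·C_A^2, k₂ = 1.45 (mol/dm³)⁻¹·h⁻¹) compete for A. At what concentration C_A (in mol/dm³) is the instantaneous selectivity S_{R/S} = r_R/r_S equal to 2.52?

0.367 mol/dm³

S_{R/S} = (k₁/k₂)·C_A^-1.5 ⇒ C_A = (S·k₂/k₁)^(1/(-1.5)).
= (2.52×1.45/0.812)^(-0.6667) = (4.500)^(-0.6667) = 0.367 mol/dm³.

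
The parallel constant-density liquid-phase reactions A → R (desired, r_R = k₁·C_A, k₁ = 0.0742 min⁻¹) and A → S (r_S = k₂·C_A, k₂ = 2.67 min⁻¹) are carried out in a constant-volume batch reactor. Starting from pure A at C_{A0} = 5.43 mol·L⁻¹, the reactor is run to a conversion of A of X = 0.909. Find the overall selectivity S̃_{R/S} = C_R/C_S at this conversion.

C_A = C_{A0}(1−X) = 0.4941 mol·L⁻¹.
Both paths are first order in A, so the instantaneous fraction to R is constant: dC_R/d(−C_A) = k₁/(k₁+k₂) = 0.02704.
C_R = 0.02704·(C_{A0}−C_A) = 0.02704×4.936 = 0.133 mol·L⁻¹.
C_S = (C_{A0}−C_A)−C_R = 4.802 mol·L⁻¹; S̃_{R/S} = 0.1335/4.802 = 0.0278.

0.0278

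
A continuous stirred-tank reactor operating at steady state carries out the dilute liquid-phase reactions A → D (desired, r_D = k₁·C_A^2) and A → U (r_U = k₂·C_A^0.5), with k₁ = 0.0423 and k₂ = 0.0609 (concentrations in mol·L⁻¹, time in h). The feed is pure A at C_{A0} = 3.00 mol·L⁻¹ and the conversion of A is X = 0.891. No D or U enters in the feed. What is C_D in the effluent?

Exit C_A = C_{A0}(1−X) = 3.00×0.109 = 0.3270 mol·L⁻¹.
A CSTR operates uniformly at the exit composition, giving r_D = 0.004523 and r_U = 0.03483 (each k·C_A^n at C_A = 0.3270).
Fraction of consumed A going to D: r_D/(r_D+r_U) = 0.1150.
C_D = 0.1150·C_{A0}·X = 0.1150×3.00×0.891 = 0.307 mol·L⁻¹.

0.307 mol·L⁻¹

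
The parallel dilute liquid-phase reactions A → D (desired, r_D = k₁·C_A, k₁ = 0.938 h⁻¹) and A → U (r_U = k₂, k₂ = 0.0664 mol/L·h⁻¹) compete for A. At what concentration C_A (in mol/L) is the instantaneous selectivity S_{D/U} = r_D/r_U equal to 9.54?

S_{D/U} = (k₁/k₂)·C_A ⇒ C_A = S·k₂/k₁.
= 9.54×0.0664/0.938 = 0.675 mol/L.

0.675 mol/L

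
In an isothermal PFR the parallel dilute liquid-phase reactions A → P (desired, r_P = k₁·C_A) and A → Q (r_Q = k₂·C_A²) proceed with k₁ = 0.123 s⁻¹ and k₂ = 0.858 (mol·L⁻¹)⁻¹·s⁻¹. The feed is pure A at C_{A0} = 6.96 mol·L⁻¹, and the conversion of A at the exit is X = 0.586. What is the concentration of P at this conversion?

0.122 mol·L⁻¹

C_A = C_{A0}(1−X) = 2.881 mol·L⁻¹.
Along a PFR/batch, dC_P/dC_A = −r_P/(r_P+r_Q) = −k₁/(k₁+k₂·C_A).
Integrating from C_{A0} to C_A: C_P = (0.123/0.858)·ln[(0.123+0.858·6.96)/(0.123+0.858·2.88)] = 0.1434·ln(6.095/2.595) = 0.1224 mol·L⁻¹.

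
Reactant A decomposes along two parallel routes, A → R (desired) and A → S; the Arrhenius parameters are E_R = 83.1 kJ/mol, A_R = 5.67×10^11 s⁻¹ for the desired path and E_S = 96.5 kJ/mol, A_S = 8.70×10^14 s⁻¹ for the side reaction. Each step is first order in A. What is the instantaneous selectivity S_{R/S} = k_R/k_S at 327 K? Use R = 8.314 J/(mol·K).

0.0901

With equal orders, S_{R/S} = k_R/k_S = (A_R/A_S)·exp[(E_S−E_R)/(RT)].
(E_S−E_R)/(RT) = (96.5−83.1)×10³/(8.314×327) = 13400/2719 = 4.929.
k_R/k_S = (5.67×10^11/8.70×10^14)·exp(4.929) = 6.517×10^-4 × 138.2 = 0.0901.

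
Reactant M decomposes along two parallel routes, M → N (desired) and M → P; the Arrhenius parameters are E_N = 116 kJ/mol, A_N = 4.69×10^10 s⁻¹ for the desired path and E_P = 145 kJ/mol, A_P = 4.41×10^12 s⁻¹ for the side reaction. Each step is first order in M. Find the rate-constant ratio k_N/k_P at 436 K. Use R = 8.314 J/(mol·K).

31.7

Since both paths have the same order in M, the concentration cancels and S_{N/P} = k_N/k_P = (A_N/A_P)·exp[(E_P−E_N)/(RT)].
(E_P−E_N)/(RT) = (145−116)×10³/(8.314×436) = 29000/3625 = 8.000.
k_N/k_P = (4.69×10^10/4.41×10^12)·exp(8.000) = 0.01063 × 2982 = 31.7.
Since E_N < E_P, lowering the temperature improves selectivity toward N.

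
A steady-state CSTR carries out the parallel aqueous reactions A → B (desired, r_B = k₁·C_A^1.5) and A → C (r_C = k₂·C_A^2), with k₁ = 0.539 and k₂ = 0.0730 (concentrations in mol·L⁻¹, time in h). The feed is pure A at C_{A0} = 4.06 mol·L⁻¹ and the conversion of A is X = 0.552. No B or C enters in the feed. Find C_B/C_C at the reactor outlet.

Exit C_A = C_{A0}(1−X) = 4.06×0.448 = 1.819 mol·L⁻¹.
Rates in a CSTR are evaluated at the outlet concentration: r_B = 0.539×1.819^1.5 = 1.322, r_C = 0.0730×1.819^2 = 0.2415.
Overall selectivity = C_B/C_C = r_Bτ/(r_Cτ) = r_B/r_C = 5.47.

5.47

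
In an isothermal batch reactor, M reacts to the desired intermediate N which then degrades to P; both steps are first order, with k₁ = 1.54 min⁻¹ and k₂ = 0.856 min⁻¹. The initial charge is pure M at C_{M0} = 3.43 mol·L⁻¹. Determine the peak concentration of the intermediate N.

Evaluating C_N at t_opt = ln(k₂/k₁)/(k₂−k₁) gives C_{N,max}/C_{M0} = (k₁/k₂)^[k₂/(k₂−k₁)].
= (1.54/0.856)^(0.856/(0.856−1.54)) = (1.799)^(-1.251) = 0.4795.
C_{N,max} = 0.4795×3.43 = 1.64 mol·L⁻¹.

1.64 mol·L⁻¹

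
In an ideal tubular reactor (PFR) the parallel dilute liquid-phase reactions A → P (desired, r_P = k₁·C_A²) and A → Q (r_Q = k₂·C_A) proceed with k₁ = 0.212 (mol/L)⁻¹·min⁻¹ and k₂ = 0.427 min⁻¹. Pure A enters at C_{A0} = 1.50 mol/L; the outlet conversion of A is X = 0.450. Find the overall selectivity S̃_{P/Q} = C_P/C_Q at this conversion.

C_A = C_{A0}(1−X) = 0.8250 mol/L.
Along a PFR/batch, dC_Q/dC_A = −r_Q/(r_P+r_Q) = −k₂/(k₂+k₁·C_A).
Integrating from C_{A0} to C_A: C_Q = (0.427/0.212)·ln[(0.427+0.212·1.50)/(0.427+0.212·0.825)] = 2.014·ln(0.7450/0.6019) = 0.4296 mol/L.
Then C_P = (C_{A0}−C_A) − C_Q = 0.6750 − 0.4296 = 0.2454 mol/L.
S̃_{P/Q} = C_P/C_Q = 0.2454/0.4296 = 0.571.

0.571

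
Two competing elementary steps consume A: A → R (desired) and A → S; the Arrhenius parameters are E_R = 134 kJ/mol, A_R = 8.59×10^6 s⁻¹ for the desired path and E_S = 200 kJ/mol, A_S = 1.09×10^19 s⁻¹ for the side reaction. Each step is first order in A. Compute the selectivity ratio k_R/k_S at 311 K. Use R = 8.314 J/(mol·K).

0.0960

k_R/k_S = (A_R/A_S)·exp[−(E_R−E_S)/(RT)] = (A_R/A_S)·exp[(E_S−E_R)/(RT)].
(E_S−E_R)/(RT) = (200−134)×10³/(8.314×311) = 66000/2586 = 25.53.
k_R/k_S = (8.59×10^6/1.09×10^19)·exp(25.53) = 7.881×10^-13 × 1.218×10^11 = 0.0960.
Since E_R < E_S, lowering the temperature improves selectivity toward R.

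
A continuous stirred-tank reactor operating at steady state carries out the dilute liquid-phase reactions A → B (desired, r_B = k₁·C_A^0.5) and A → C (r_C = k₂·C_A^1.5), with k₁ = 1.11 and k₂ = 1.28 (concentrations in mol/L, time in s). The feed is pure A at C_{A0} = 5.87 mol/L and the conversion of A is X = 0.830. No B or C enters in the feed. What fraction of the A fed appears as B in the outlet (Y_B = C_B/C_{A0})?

Exit C_A = C_{A0}(1−X) = 5.87×0.170 = 0.9979 mol/L.
In a CSTR the entire volume is at exit conditions, so r_B = 1.11×0.9979^0.5 = 1.109 and r_C = 1.28×0.9979^1.5 = 1.276.
Fraction of consumed A going to B: r_B/(r_B+r_C) = 0.4650.
C_B = 0.4650·C_{A0}·X = 0.4650×5.87×0.830 = 2.27 mol/L; Y_B = C_B/C_{A0} = 0.386.

0.386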